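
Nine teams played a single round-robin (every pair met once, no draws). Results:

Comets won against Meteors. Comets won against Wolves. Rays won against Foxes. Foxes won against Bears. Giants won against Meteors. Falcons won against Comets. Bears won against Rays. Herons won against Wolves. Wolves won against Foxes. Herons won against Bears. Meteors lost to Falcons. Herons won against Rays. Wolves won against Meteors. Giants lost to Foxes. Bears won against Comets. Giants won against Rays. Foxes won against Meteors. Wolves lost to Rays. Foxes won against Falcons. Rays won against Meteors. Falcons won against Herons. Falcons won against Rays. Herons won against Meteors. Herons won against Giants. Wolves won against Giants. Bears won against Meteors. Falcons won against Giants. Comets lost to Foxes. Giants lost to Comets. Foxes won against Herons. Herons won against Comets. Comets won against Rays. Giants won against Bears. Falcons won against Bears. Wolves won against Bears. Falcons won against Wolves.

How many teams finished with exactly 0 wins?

1

Win totals: Meteors 0, Comets 4, Herons 6, Bears 3, Falcons 7, Giants 3, Foxes 6, Wolves 4, Rays 3.
Exactly 0: Meteors — 1 team.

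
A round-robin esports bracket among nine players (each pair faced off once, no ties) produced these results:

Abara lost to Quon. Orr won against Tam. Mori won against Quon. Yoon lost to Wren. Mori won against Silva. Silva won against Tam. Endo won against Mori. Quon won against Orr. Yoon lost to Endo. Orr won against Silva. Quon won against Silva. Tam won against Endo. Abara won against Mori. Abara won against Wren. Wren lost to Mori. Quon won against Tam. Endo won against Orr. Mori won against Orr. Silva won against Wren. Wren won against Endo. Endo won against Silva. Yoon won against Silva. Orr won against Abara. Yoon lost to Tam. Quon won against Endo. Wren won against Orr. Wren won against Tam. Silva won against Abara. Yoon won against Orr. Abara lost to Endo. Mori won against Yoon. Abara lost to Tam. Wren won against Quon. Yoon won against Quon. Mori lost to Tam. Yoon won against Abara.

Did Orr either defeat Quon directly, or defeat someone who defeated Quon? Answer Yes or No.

No

Orr did not beat Quon directly.
Orr beat Abara, Silva, Tam, but each of them lost to Quon. No two-step path.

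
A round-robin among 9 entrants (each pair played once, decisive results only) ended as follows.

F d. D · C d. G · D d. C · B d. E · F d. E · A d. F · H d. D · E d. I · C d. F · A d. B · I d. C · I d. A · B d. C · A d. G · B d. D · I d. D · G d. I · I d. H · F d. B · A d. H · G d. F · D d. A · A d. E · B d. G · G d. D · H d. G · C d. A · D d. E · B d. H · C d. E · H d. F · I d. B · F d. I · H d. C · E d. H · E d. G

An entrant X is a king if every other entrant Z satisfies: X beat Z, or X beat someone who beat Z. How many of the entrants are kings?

A reaches everyone (king).
B reaches everyone (king).
C reaches everyone (king).
D reaches everyone (king).
E reaches everyone (king).
F reaches everyone (king).
G reaches everyone (king).
H reaches everyone (king).
I reaches everyone (king).
Kings: A, B, C, D, E, F, G, H, I — 9.

9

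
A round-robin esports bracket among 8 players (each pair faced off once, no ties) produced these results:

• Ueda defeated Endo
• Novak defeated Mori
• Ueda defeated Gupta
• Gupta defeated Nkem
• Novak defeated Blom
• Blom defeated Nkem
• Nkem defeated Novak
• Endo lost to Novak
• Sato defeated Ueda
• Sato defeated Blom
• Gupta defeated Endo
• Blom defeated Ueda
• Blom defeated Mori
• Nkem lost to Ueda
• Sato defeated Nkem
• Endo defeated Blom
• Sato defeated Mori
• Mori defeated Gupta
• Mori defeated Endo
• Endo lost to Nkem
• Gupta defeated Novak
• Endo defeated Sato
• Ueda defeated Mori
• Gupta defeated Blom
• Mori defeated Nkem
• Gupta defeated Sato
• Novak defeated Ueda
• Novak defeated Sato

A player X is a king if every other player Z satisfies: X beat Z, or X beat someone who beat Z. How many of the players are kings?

Endo cannot reach Novak, Gupta in two steps.
Blom cannot reach Sato in two steps.
Mori cannot reach Ueda in two steps.
Novak reaches everyone (king).
Ueda reaches everyone (king).
Nkem cannot reach Gupta in two steps.
Gupta reaches everyone (king).
Sato reaches everyone (king).
Kings: Novak, Ueda, Gupta, Sato — 4.

4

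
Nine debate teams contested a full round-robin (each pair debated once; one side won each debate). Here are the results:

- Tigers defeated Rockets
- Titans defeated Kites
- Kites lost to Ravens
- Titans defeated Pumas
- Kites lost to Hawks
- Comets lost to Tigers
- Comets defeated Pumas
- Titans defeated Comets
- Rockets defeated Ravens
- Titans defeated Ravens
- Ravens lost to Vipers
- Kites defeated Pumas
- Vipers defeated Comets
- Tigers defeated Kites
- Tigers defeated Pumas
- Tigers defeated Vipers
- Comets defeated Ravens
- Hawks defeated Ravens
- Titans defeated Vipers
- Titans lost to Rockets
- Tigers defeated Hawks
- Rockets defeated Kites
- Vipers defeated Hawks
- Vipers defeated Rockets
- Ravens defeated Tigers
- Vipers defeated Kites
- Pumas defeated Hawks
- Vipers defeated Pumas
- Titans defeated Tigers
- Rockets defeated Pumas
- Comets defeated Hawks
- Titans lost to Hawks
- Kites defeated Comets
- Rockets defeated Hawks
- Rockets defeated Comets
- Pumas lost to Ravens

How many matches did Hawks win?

3

Hawks' results: beat Kites, Titans, Ravens; lost to Tigers, Rockets, Pumas, Vipers, Comets.
That is 3 wins.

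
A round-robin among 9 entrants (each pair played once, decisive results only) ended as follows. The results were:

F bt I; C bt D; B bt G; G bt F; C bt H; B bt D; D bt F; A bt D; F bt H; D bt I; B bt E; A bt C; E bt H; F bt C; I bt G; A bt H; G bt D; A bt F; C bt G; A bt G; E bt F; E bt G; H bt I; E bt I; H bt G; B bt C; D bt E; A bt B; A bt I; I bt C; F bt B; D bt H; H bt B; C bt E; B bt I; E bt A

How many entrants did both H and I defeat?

H beat: B, G, I.
I beat: C, G.
Both beat: G — 1.

1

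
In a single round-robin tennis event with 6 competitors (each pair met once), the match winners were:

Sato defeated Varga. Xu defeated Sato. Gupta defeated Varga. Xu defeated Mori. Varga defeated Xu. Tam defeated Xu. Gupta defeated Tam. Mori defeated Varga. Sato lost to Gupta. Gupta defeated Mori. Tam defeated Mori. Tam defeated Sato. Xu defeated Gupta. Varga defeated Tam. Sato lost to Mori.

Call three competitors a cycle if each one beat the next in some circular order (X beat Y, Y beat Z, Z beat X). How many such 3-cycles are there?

Of the C(6,3) = 20 triples, the cyclic ones are: {Varga, Sato, Tam}; {Varga, Sato, Xu}; {Varga, Tam, Mori}; {Varga, Gupta, Xu}; {Varga, Xu, Mori}; {Tam, Gupta, Xu}.
That is 6.

6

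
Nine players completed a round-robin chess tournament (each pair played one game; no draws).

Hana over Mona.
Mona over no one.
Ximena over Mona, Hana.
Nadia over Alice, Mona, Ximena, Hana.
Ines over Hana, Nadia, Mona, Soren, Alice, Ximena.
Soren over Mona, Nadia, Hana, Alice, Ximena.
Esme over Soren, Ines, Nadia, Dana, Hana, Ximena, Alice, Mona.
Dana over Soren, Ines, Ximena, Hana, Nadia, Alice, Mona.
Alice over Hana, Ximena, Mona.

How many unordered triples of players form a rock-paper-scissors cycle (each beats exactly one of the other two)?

Win totals: Mona 0, Ines 6, Esme 8, Dana 7, Hana 1, Ximena 2, Alice 3, Soren 5, Nadia 4.
A player with w wins dominates both others in C(w,2) triples; summing gives 0 + 15 + 28 + 21 + 0 + 1 + 3 + 10 + 6 = 84 transitive triples.
Total triples C(9,3) = 84, so cyclic triples = 84 − 84 = 0.

0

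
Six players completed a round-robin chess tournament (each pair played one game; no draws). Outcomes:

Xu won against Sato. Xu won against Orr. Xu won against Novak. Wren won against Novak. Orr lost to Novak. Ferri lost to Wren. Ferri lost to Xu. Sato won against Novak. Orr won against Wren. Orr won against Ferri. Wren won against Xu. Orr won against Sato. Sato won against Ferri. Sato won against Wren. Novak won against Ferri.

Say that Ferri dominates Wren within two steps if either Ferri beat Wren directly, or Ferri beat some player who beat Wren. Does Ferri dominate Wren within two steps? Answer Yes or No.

No

Ferri did not beat Wren directly.
Ferri beat no one, so there is no intermediate player.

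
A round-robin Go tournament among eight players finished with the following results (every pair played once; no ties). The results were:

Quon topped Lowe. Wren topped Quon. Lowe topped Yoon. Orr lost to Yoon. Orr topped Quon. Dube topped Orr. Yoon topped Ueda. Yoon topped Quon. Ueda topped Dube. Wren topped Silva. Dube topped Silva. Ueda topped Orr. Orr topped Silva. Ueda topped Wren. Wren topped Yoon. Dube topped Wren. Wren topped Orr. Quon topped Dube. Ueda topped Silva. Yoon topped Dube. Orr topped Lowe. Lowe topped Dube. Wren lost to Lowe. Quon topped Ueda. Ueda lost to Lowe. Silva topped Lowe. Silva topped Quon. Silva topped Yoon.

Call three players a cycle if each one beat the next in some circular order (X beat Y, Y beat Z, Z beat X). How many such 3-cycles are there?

Win totals: Ueda 4, Lowe 4, Orr 3, Wren 4, Dube 3, Silva 3, Yoon 4, Quon 3.
A player with w wins dominates both others in C(w,2) triples; summing gives 6 + 6 + 3 + 6 + 3 + 3 + 6 + 3 = 36 transitive triples.
Total triples C(8,3) = 56, so cyclic triples = 56 − 36 = 20.

20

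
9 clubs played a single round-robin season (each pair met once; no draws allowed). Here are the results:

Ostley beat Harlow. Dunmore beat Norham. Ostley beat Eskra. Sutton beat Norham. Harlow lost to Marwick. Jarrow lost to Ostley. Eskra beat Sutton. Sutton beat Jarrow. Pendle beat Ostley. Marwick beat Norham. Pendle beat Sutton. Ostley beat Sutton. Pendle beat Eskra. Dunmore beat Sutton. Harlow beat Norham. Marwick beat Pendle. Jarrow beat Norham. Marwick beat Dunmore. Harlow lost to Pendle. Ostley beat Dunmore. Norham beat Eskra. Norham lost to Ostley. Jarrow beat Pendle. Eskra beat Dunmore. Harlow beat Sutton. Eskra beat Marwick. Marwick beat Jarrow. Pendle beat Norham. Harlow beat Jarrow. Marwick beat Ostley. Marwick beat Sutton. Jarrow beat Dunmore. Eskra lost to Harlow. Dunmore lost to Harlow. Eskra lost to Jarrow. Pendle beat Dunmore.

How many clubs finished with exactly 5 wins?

1

Win totals: Eskra 3, Ostley 6, Marwick 7, Dunmore 2, Jarrow 4, Harlow 5, Sutton 2, Norham 1, Pendle 6.
Exactly 5: Harlow — 1 club.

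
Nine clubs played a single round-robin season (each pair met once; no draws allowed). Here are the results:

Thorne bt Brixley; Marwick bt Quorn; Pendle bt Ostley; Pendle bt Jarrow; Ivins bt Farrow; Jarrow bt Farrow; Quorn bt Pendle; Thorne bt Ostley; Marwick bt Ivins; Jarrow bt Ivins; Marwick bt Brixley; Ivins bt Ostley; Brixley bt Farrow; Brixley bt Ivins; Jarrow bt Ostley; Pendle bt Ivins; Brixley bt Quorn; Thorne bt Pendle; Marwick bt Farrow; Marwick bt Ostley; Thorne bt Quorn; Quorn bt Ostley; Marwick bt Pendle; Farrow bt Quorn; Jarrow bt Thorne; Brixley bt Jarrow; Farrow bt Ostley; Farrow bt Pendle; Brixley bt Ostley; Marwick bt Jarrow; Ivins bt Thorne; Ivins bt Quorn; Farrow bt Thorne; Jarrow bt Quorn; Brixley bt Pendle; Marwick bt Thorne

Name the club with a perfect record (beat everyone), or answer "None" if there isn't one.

Marwick

Marwick has 8 wins out of 8 opponents — a perfect record.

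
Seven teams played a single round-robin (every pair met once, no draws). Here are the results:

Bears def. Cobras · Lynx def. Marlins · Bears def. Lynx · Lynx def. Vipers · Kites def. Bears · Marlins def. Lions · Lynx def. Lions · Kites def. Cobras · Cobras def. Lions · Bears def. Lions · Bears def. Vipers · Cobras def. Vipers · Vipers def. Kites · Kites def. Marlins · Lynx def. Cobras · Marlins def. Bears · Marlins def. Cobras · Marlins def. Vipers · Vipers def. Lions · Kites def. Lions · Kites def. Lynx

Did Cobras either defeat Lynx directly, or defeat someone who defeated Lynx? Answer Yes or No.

No

Cobras did not beat Lynx directly.
Cobras beat Vipers, Lions, but each of them lost to Lynx. No two-step path.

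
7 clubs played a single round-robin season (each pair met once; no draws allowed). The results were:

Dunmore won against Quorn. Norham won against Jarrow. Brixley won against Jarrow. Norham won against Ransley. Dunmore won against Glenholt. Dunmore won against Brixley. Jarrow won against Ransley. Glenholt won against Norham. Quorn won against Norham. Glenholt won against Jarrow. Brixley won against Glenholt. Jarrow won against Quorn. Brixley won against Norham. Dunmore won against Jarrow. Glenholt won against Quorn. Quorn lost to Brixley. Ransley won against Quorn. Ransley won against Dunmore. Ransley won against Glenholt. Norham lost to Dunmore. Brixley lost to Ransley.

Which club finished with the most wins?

Dunmore

Win totals: Jarrow 2, Brixley 4, Norham 2, Glenholt 3, Ransley 4, Quorn 1, Dunmore 5.
Dunmore leads with 5 wins (next highest: 4).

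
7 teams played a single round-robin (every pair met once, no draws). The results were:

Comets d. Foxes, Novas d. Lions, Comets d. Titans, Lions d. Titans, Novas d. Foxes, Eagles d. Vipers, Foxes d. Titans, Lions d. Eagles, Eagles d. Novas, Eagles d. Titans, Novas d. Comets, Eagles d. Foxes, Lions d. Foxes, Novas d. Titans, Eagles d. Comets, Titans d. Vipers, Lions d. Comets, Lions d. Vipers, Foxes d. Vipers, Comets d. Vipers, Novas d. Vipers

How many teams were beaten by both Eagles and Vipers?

Eagles beat: Titans, Comets, Novas, Vipers, Foxes.
Vipers beat: no one.
No one was beaten by both.

0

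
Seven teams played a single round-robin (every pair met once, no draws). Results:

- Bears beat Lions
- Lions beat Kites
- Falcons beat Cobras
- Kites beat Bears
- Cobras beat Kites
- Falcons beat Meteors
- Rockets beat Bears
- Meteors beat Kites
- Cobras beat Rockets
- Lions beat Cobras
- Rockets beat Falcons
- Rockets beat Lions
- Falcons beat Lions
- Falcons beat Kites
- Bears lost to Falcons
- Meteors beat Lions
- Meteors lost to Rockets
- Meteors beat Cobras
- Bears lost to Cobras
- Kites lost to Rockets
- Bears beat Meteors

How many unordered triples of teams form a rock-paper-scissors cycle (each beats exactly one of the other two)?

Win totals: Rockets 5, Falcons 5, Bears 2, Lions 2, Meteors 3, Kites 1, Cobras 3.
A team with w wins dominates both others in C(w,2) triples; summing gives 10 + 10 + 1 + 1 + 3 + 0 + 3 = 28 transitive triples.
Total triples C(7,3) = 35, so cyclic triples = 35 − 28 = 7.

7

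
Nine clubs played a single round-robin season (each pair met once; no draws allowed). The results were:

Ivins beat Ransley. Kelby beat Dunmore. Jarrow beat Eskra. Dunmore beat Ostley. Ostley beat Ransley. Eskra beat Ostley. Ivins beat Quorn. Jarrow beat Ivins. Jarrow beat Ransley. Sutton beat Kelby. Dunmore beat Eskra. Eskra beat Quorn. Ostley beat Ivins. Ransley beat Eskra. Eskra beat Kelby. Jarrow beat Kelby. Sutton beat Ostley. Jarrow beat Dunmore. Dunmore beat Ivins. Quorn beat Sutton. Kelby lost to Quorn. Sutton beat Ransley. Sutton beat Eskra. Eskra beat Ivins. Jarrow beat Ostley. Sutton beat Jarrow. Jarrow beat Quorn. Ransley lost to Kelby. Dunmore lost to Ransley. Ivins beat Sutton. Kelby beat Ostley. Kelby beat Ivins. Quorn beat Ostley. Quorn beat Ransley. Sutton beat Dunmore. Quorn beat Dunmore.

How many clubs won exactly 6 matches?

Win totals: Dunmore 3, Jarrow 7, Quorn 5, Ostley 2, Eskra 4, Ransley 2, Sutton 6, Kelby 4, Ivins 3.
Exactly 6: Sutton — 1 club.

1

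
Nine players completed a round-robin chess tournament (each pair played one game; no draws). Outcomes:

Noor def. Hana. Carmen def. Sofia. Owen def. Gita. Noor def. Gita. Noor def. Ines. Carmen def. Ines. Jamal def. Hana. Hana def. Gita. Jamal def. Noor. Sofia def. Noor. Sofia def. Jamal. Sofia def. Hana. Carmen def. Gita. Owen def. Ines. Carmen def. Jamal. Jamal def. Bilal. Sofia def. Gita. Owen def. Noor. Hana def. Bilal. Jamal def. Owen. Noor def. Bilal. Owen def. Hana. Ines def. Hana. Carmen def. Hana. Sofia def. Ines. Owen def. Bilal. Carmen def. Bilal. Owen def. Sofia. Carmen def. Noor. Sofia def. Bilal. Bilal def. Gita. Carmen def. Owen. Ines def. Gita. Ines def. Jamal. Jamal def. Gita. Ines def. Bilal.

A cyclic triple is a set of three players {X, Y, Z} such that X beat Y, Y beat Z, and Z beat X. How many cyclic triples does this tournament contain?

Win totals: Noor 4, Bilal 1, Gita 0, Jamal 5, Carmen 8, Ines 4, Owen 6, Hana 2, Sofia 6.
A player with w wins dominates both others in C(w,2) triples; summing gives 6 + 0 + 0 + 10 + 28 + 6 + 15 + 1 + 15 = 81 transitive triples.
Total triples C(9,3) = 84, so cyclic triples = 84 − 81 = 3.

3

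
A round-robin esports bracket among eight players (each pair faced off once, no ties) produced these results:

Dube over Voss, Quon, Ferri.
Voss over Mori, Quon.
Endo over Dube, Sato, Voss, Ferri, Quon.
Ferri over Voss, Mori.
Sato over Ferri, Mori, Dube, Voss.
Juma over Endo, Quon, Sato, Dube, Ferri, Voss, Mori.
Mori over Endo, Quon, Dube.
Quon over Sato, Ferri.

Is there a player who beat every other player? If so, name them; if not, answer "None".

Juma has 7 wins out of 7 opponents — a perfect record.

Juma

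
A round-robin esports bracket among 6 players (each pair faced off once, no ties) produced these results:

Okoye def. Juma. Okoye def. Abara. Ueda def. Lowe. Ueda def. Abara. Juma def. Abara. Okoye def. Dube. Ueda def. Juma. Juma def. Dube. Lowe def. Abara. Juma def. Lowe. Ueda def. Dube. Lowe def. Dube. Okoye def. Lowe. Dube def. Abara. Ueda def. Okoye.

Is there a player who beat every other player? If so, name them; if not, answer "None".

Ueda

Ueda has 5 wins out of 5 opponents — a perfect record.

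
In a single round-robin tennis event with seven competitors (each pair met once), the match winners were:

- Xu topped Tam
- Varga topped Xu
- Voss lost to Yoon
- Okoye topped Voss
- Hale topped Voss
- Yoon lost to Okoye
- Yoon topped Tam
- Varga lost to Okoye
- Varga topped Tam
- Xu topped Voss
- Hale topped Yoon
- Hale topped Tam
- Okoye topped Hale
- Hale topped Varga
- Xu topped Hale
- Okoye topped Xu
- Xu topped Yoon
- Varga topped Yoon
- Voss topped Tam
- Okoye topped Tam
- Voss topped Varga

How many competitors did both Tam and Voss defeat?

Tam beat: no one.
Voss beat: Varga, Tam.
No one was beaten by both.

0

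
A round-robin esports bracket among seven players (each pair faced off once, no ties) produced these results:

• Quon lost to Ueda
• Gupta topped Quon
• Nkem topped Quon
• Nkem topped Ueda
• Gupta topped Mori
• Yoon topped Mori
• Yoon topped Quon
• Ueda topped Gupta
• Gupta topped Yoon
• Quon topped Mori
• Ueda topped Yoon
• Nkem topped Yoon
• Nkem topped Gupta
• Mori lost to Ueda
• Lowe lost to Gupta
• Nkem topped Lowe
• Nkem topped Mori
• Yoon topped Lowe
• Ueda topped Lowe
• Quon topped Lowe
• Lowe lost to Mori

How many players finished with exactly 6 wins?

Win totals: Yoon 3, Lowe 0, Ueda 5, Gupta 4, Mori 1, Nkem 6, Quon 2.
Exactly 6: Nkem — 1 player.

1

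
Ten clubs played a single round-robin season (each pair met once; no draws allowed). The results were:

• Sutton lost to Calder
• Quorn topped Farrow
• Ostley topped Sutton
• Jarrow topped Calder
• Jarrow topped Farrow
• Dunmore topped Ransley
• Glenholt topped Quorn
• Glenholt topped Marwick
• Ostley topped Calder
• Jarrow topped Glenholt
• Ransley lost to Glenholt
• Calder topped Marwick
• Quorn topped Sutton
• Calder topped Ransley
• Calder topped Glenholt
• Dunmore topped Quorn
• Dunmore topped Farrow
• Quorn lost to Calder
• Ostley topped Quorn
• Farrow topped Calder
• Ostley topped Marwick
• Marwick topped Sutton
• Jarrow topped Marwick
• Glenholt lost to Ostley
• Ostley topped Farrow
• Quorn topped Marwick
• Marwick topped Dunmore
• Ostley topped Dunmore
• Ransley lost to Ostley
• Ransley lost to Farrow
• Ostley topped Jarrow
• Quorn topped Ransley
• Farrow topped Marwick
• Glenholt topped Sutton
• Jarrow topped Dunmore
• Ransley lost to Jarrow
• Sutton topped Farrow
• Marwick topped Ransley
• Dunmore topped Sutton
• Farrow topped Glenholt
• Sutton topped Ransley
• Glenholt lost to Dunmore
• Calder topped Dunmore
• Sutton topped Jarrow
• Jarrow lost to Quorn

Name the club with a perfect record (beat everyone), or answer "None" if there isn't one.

Ostley

Ostley has 9 wins out of 9 opponents — a perfect record.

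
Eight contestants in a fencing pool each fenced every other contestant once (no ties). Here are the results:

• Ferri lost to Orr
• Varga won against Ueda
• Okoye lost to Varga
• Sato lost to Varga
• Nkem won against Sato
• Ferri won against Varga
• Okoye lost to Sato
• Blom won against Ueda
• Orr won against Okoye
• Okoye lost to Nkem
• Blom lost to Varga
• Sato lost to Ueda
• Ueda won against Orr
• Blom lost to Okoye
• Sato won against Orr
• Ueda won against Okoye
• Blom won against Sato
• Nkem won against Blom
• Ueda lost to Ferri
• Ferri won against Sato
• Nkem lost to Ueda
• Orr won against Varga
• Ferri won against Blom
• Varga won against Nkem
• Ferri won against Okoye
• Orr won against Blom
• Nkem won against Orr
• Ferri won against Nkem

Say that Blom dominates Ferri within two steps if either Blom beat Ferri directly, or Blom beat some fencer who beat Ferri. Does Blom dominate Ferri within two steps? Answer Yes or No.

Blom did not beat Ferri directly.
Blom beat Sato, Ueda, but each of them lost to Ferri. No two-step path.

No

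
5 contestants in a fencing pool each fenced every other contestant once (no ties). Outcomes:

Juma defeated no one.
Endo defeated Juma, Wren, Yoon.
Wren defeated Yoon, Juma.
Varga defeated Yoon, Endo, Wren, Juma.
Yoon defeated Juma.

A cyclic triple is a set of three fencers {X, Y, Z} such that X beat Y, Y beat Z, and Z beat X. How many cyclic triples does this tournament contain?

0

Of the C(5,3) = 10 triples, the cyclic ones are: none.
That is 0.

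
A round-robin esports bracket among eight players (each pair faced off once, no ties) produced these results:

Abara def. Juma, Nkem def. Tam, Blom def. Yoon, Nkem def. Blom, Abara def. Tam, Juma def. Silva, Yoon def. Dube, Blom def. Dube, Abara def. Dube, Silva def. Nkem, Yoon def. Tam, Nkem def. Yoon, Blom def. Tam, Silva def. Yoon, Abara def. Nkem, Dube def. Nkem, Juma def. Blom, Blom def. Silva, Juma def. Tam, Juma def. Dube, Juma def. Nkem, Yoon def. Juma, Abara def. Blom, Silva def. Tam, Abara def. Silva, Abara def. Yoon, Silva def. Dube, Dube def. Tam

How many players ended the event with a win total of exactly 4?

Win totals: Nkem 3, Silva 4, Yoon 3, Juma 5, Tam 0, Blom 4, Dube 2, Abara 7.
Exactly 4: Silva, Blom — 2 players.

2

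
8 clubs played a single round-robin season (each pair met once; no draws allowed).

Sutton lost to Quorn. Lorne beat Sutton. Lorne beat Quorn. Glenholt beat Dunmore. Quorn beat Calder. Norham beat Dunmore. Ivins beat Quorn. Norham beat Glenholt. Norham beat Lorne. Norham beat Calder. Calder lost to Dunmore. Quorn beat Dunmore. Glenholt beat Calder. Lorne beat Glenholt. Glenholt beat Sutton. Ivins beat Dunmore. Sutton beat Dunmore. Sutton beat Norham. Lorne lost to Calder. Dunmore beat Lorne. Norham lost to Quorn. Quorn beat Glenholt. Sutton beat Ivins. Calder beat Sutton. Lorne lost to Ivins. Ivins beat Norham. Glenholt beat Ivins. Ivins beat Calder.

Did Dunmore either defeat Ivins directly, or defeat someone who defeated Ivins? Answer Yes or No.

No

Dunmore did not beat Ivins directly.
Dunmore beat Calder, Lorne, but each of them lost to Ivins. No two-step path.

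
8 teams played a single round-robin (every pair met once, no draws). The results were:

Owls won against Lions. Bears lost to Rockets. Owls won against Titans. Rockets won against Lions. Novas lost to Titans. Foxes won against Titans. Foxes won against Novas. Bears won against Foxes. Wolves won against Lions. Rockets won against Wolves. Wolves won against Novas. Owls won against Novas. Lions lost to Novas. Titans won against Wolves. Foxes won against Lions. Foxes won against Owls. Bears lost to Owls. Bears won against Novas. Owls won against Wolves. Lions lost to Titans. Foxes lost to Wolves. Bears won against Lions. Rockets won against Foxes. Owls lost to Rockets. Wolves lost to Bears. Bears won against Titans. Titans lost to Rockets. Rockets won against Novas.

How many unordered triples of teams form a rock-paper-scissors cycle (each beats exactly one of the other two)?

Win totals: Titans 3, Rockets 7, Lions 0, Bears 5, Foxes 4, Novas 1, Owls 5, Wolves 3.
A team with w wins dominates both others in C(w,2) triples; summing gives 3 + 21 + 0 + 10 + 6 + 0 + 10 + 3 = 53 transitive triples.
Total triples C(8,3) = 56, so cyclic triples = 56 − 53 = 3.

3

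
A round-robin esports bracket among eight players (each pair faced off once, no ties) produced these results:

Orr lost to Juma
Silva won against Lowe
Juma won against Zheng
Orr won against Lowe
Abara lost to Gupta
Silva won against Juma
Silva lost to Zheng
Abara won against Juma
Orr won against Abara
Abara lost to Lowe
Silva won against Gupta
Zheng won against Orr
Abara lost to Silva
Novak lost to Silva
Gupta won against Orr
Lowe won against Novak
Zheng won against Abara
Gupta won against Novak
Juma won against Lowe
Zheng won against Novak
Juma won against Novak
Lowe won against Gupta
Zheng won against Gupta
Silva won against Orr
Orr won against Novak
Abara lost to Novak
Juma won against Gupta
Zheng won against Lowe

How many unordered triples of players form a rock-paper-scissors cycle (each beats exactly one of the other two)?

7

Win totals: Orr 3, Lowe 3, Zheng 6, Silva 6, Juma 5, Abara 1, Novak 1, Gupta 3.
A player with w wins dominates both others in C(w,2) triples; summing gives 3 + 3 + 15 + 15 + 10 + 0 + 0 + 3 = 49 transitive triples.
Total triples C(8,3) = 56, so cyclic triples = 56 − 49 = 7.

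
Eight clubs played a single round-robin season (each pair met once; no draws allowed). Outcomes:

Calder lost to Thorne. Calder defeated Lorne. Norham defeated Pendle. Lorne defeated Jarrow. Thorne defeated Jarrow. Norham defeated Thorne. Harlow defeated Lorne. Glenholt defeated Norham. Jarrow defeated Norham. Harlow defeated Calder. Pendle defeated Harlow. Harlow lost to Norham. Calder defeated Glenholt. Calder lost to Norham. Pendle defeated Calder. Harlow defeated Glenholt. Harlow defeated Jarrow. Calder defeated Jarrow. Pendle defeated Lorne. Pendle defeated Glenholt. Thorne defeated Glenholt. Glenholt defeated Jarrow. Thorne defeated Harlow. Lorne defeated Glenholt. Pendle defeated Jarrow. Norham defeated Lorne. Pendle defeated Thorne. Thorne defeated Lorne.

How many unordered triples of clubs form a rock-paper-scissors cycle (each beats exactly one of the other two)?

10

Win totals: Glenholt 2, Lorne 2, Pendle 6, Calder 3, Jarrow 1, Thorne 5, Norham 5, Harlow 4.
A club with w wins dominates both others in C(w,2) triples; summing gives 1 + 1 + 15 + 3 + 0 + 10 + 10 + 6 = 46 transitive triples.
Total triples C(8,3) = 56, so cyclic triples = 56 − 46 = 10.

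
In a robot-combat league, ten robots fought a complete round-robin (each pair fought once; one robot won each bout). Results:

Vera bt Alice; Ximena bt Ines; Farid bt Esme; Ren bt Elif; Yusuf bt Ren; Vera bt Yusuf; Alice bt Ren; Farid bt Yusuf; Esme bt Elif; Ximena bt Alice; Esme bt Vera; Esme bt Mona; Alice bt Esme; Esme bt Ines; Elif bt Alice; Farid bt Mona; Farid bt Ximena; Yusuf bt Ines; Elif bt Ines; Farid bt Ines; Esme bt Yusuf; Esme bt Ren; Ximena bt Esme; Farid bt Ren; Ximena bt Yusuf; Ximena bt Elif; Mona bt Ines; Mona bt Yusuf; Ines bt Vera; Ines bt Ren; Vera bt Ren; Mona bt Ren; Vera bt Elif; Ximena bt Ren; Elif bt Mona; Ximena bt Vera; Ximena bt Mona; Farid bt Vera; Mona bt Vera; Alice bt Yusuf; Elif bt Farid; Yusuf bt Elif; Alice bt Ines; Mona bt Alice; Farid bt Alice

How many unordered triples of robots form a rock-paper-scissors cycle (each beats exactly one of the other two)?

17

Win totals: Ximena 8, Esme 6, Yusuf 3, Mona 5, Farid 8, Ren 1, Ines 2, Vera 4, Elif 4, Alice 4.
A robot with w wins dominates both others in C(w,2) triples; summing gives 28 + 15 + 3 + 10 + 28 + 0 + 1 + 6 + 6 + 6 = 103 transitive triples.
Total triples C(10,3) = 120, so cyclic triples = 120 − 103 = 17.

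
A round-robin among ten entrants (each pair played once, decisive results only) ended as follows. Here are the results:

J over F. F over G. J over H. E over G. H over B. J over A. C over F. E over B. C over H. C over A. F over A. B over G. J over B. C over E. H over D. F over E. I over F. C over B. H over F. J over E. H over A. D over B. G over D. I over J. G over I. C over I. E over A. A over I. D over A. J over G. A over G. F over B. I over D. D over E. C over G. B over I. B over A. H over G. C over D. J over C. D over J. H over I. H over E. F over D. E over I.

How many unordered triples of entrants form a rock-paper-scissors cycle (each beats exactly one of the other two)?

Win totals: A 2, B 3, C 8, D 4, E 4, F 5, G 2, H 7, I 3, J 7.
An entrant with w wins dominates both others in C(w,2) triples; summing gives 1 + 3 + 28 + 6 + 6 + 10 + 1 + 21 + 3 + 21 = 100 transitive triples.
Total triples C(10,3) = 120, so cyclic triples = 120 − 100 = 20.

20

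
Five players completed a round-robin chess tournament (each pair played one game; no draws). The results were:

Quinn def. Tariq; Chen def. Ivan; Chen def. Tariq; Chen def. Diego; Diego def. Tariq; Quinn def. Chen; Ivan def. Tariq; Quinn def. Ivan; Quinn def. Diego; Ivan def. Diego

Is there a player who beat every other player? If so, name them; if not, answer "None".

Quinn

Quinn has 4 wins out of 4 opponents — a perfect record.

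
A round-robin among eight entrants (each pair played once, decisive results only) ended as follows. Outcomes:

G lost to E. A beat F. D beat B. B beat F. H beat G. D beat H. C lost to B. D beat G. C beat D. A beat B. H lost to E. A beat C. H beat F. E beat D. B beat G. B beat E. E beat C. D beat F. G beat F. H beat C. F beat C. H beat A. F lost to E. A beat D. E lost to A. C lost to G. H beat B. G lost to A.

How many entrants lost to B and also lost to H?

3

B beat: C, E, F, G.
H beat: A, B, C, F, G.
Both beat: C, F, G — 3.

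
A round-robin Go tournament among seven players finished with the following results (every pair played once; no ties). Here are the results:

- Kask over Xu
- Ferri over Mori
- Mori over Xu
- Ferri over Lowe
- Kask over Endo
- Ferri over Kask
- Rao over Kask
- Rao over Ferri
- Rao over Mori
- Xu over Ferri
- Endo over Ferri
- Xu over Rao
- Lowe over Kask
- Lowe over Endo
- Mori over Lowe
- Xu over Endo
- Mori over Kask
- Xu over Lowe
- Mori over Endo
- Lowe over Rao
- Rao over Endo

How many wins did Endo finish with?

1

Endo's results: beat Ferri; lost to Rao, Kask, Mori, Lowe, Xu.
That is 1 win.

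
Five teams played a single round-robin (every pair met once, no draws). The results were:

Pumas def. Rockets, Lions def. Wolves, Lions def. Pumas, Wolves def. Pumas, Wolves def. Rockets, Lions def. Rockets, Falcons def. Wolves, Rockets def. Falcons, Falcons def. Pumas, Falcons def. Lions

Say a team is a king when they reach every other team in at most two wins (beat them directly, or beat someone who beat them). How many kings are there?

Rockets reaches everyone (king).
Falcons reaches everyone (king).
Wolves cannot reach Lions in two steps.
Lions reaches everyone (king).
Pumas cannot reach Wolves, Lions in two steps.
Kings: Rockets, Falcons, Lions — 3.

3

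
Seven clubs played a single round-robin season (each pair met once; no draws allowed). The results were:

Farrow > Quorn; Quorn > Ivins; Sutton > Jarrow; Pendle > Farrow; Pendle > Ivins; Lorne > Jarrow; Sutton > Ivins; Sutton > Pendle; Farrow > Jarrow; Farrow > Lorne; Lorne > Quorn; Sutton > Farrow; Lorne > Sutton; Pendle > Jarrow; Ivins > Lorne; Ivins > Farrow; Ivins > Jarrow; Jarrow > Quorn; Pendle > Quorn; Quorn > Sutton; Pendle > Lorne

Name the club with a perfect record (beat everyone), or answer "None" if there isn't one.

Highest win total is Pendle with 5 (out of 6 possible).
Pendle lost to Sutton, so no club went undefeated.

None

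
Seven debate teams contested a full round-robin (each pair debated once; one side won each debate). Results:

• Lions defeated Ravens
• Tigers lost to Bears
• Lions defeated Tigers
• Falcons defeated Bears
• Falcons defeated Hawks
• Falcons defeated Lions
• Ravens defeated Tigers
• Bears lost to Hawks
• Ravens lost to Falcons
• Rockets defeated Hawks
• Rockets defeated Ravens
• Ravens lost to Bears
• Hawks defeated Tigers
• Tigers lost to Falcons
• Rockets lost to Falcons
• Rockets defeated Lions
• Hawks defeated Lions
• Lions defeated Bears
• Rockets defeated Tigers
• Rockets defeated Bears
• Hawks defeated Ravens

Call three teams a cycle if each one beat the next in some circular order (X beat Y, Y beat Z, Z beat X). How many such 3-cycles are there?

0

Win totals: Rockets 5, Hawks 4, Lions 3, Bears 2, Ravens 1, Tigers 0, Falcons 6.
A team with w wins dominates both others in C(w,2) triples; summing gives 10 + 6 + 3 + 1 + 0 + 0 + 15 = 35 transitive triples.
Total triples C(7,3) = 35, so cyclic triples = 35 − 35 = 0.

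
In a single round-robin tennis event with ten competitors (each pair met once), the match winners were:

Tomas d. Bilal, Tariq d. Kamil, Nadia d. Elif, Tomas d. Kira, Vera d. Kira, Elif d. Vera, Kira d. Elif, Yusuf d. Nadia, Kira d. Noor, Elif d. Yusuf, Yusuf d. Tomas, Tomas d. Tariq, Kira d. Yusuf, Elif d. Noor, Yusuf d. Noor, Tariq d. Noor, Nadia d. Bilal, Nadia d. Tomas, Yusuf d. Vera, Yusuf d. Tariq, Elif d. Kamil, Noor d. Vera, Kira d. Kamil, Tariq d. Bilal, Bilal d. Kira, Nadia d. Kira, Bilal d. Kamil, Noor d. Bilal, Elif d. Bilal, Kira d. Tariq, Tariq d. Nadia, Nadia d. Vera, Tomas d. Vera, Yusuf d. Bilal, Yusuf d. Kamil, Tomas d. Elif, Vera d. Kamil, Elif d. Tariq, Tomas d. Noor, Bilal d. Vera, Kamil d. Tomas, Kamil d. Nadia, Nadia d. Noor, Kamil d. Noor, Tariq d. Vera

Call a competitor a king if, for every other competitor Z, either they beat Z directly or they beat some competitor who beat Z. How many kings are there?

Noor cannot reach Tomas, Elif, Yusuf, Tariq, Nadia in two steps.
Kira reaches everyone (king).
Tomas reaches everyone (king).
Kamil cannot reach Yusuf in two steps.
Elif reaches everyone (king).
Bilal reaches everyone (king).
Yusuf reaches everyone (king).
Tariq cannot reach Yusuf in two steps.
Vera cannot reach Bilal in two steps.
Nadia reaches everyone (king).
Kings: Kira, Tomas, Elif, Bilal, Yusuf, Nadia — 6.

6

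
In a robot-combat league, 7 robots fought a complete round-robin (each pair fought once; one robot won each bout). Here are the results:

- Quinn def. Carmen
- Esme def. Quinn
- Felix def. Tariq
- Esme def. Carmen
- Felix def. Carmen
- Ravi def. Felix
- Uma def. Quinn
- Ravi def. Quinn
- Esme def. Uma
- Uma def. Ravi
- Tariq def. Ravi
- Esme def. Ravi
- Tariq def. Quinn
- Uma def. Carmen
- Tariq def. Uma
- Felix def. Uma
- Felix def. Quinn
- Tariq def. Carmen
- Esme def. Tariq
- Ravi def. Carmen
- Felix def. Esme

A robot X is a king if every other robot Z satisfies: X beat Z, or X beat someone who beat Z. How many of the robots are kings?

Ravi reaches everyone (king).
Felix reaches everyone (king).
Esme reaches everyone (king).
Carmen cannot reach Ravi, Felix, Esme, Quinn, Tariq, Uma in two steps.
Quinn cannot reach Ravi, Felix, Esme, Tariq, Uma in two steps.
Tariq cannot reach Esme in two steps.
Uma cannot reach Esme, Tariq in two steps.
Kings: Ravi, Felix, Esme — 3.

3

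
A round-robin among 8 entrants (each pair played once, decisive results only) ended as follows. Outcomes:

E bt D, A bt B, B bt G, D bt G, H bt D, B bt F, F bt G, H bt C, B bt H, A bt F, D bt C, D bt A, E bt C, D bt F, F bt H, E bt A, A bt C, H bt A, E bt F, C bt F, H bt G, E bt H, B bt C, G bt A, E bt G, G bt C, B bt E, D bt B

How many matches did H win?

4

H's results: beat A, C, D, G; lost to B, E, F.
That is 4 wins.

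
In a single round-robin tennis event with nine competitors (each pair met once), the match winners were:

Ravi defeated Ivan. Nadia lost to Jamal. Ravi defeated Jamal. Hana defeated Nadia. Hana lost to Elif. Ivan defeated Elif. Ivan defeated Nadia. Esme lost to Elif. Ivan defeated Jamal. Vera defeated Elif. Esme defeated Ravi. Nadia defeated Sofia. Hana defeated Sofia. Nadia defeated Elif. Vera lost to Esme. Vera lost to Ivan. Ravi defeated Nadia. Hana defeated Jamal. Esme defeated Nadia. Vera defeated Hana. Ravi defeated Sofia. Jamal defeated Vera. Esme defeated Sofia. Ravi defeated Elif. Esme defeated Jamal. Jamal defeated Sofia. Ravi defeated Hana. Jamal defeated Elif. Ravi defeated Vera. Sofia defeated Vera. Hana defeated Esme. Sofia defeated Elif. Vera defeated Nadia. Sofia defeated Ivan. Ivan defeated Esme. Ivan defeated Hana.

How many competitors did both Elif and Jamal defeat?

0

Elif beat: Esme, Hana.
Jamal beat: Elif, Nadia, Vera, Sofia.
No one was beaten by both.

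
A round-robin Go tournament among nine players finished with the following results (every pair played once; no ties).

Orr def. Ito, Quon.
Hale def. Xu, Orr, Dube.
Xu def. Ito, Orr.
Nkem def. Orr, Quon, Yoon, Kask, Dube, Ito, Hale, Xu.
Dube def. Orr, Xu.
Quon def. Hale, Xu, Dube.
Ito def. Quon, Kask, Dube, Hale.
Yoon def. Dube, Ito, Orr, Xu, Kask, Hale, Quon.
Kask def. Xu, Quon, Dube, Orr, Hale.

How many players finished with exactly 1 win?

Win totals: Quon 3, Kask 5, Xu 2, Nkem 8, Ito 4, Yoon 7, Dube 2, Orr 2, Hale 3.
No player has exactly 1 wins.

0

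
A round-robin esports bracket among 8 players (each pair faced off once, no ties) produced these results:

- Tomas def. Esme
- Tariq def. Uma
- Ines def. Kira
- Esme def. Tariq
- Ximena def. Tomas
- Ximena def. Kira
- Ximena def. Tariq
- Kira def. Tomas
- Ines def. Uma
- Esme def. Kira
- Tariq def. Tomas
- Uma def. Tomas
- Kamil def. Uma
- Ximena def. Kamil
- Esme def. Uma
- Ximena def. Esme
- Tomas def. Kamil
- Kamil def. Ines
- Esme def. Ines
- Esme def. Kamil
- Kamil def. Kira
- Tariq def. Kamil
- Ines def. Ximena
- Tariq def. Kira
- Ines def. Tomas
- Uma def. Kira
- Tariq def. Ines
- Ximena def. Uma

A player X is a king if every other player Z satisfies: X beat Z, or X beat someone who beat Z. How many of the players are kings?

Tariq reaches everyone (king).
Ines reaches everyone (king).
Ximena reaches everyone (king).
Esme reaches everyone (king).
Kamil cannot reach Tariq, Esme in two steps.
Tomas cannot reach Ximena in two steps.
Uma cannot reach Tariq, Ines, Ximena in two steps.
Kira cannot reach Tariq, Ines, Ximena, Uma in two steps.
Kings: Tariq, Ines, Ximena, Esme — 4.

4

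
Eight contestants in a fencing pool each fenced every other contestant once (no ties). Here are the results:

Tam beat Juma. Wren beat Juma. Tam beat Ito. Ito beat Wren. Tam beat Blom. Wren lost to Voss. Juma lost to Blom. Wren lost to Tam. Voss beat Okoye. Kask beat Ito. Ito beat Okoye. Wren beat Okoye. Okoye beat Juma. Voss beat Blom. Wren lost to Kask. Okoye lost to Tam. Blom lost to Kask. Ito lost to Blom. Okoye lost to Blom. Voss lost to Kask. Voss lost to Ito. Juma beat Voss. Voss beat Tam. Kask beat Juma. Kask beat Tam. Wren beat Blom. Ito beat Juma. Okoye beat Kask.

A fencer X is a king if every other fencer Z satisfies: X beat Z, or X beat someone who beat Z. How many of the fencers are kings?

5

Voss reaches everyone (king).
Kask reaches everyone (king).
Tam reaches everyone (king).
Ito reaches everyone (king).
Wren cannot reach Tam in two steps.
Blom cannot reach Tam in two steps.
Juma cannot reach Kask, Ito in two steps.
Okoye reaches everyone (king).
Kings: Voss, Kask, Tam, Ito, Okoye — 5.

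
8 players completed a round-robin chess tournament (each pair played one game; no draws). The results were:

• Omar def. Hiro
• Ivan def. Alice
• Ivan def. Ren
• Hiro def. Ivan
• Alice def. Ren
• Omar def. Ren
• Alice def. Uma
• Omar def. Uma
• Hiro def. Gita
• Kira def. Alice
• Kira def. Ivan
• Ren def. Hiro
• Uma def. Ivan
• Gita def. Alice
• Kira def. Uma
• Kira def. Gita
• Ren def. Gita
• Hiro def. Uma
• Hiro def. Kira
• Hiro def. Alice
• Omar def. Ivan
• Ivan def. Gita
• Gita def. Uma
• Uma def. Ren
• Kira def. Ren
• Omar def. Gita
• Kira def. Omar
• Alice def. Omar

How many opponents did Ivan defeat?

3

Ivan's results: beat Alice, Ren, Gita; lost to Hiro, Uma, Omar, Kira.
That is 3 wins.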